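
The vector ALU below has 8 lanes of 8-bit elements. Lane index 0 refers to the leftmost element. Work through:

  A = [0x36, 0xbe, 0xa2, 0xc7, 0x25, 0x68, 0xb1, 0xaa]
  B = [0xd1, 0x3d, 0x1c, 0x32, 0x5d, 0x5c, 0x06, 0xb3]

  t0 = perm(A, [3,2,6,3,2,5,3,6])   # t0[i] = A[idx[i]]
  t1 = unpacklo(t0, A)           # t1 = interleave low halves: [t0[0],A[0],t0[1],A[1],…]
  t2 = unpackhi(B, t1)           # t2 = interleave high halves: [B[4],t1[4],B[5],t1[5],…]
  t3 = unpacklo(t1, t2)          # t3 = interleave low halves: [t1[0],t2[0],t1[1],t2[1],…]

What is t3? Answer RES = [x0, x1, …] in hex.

t0 = [0xc7, 0xa2, 0xb1, 0xc7, 0xa2, 0x68, 0xc7, 0xb1]
t1 = [0xc7, 0x36, 0xa2, 0xbe, 0xb1, 0xa2, 0xc7, 0xc7]
t2 = [0x5d, 0xb1, 0x5c, 0xa2, 0x06, 0xc7, 0xb3, 0xc7]
t3 = [0xc7, 0x5d, 0x36, 0xb1, 0xa2, 0x5c, 0xbe, 0xa2]

RES = [ 0xc7  0x5d  0x36  0xb1  0xa2  0x5c  0xbe  0xa2 ]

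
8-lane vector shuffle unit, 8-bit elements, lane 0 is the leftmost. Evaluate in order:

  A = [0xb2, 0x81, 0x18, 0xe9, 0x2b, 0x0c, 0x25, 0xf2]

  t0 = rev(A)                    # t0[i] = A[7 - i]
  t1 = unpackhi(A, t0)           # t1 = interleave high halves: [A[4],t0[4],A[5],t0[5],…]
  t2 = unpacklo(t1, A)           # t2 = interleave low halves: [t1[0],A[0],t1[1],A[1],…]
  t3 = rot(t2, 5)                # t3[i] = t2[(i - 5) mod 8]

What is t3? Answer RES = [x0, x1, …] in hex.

→ t0 |f2|25|0c|2b|e9|18|81|b2|
→ t1 |2b|e9|0c|18|25|81|f2|b2|
→ t2 |2b|b2|e9|81|0c|18|18|e9|
→ t3 |81|0c|18|18|e9|2b|b2|e9|

RES = [ 0x81  0x0c  0x18  0x18  0xe9  0x2b  0xb2  0xe9 ]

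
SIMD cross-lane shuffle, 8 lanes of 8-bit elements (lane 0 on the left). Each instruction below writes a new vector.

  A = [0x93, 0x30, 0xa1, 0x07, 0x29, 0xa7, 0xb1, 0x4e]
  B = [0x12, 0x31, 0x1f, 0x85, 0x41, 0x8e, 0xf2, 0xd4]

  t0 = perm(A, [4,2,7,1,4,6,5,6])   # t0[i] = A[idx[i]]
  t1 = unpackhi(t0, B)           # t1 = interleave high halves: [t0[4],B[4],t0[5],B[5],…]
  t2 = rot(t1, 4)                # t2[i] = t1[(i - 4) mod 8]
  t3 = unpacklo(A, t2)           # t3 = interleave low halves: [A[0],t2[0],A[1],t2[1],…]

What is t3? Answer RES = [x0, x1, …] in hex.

  t0: 29 a1 4e 30 29 b1 a7 b1
  t1: 29 41 b1 8e a7 f2 b1 d4
  t2: a7 f2 b1 d4 29 41 b1 8e
  t3: 93 a7 30 f2 a1 b1 07 d4

RES = [0x93, 0xa7, 0x30, 0xf2, 0xa1, 0xb1, 0x07, 0xd4]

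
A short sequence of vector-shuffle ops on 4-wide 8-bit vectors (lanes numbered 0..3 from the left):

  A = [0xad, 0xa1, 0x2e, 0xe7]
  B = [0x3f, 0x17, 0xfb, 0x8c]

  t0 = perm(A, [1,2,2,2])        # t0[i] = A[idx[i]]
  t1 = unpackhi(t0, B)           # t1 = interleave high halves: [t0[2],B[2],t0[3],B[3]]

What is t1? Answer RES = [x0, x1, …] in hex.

t0 = [0xa1, 0x2e, 0x2e, 0x2e]
t1 = [0x2e, 0xfb, 0x2e, 0x8c]

RES = [ 0x2e  0xfb  0x2e  0x8c ]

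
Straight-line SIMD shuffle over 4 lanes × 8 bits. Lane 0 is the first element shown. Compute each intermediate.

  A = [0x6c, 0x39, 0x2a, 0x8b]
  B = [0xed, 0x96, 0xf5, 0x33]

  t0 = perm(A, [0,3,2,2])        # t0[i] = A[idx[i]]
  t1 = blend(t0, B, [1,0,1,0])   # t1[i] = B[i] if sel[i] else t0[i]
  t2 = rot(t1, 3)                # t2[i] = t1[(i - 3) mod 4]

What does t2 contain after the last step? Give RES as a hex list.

RES = [ 0x8b  0xf5  0x2a  0xed ]

  t0: 6c 8b 2a 2a
  t1: ed 8b f5 2a
  t2: 8b f5 2a ed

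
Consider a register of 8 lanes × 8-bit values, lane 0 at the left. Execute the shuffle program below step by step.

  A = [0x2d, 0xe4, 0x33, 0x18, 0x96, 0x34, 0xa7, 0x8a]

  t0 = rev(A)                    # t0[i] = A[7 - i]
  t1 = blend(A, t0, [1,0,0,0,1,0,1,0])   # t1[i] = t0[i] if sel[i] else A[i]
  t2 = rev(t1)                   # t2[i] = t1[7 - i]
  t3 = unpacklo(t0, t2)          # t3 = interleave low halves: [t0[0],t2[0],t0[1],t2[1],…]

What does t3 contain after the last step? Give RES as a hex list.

RES = [0x8a, 0x8a, 0xa7, 0xe4, 0x34, 0x34, 0x96, 0x18]

→ t0 |8a|a7|34|96|18|33|e4|2d|
→ t1 |8a|e4|33|18|18|34|e4|8a|
→ t2 |8a|e4|34|18|18|33|e4|8a|
→ t3 |8a|8a|a7|e4|34|34|96|18|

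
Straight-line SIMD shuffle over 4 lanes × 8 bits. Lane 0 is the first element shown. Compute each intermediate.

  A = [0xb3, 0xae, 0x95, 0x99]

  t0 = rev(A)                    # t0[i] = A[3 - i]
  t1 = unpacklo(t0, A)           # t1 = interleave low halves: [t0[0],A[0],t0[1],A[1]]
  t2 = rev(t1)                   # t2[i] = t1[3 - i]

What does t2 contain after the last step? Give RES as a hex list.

RES = [ 0xae  0x95  0xb3  0x99 ]

  t0: 99 95 ae b3
  t1: 99 b3 95 ae
  t2: ae 95 b3 99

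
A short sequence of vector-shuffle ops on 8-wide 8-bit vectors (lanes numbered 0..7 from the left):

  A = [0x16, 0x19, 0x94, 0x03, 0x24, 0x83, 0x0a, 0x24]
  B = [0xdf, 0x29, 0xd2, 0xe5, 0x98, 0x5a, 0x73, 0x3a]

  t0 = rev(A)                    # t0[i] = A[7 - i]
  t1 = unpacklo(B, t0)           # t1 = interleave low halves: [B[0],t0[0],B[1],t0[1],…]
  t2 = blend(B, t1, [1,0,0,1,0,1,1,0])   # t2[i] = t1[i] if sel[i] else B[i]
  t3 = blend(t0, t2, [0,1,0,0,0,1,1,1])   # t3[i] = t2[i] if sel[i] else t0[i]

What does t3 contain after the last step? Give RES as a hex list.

t0 = [0x24, 0x0a, 0x83, 0x24, 0x03, 0x94, 0x19, 0x16]
t1 = [0xdf, 0x24, 0x29, 0x0a, 0xd2, 0x83, 0xe5, 0x24]
t2 = [0xdf, 0x29, 0xd2, 0x0a, 0x98, 0x83, 0xe5, 0x3a]
t3 = [0x24, 0x29, 0x83, 0x24, 0x03, 0x83, 0xe5, 0x3a]

RES = [0x24, 0x29, 0x83, 0x24, 0x03, 0x83, 0xe5, 0x3a]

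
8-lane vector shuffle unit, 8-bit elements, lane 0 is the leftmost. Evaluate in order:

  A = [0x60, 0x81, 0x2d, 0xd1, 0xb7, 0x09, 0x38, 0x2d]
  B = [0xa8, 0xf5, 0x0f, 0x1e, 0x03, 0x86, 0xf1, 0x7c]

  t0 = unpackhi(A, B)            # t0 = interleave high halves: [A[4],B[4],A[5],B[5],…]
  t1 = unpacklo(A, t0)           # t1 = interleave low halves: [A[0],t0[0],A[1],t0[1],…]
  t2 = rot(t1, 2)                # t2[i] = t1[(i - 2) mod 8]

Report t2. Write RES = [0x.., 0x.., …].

RES = [0xd1, 0x86, 0x60, 0xb7, 0x81, 0x03, 0x2d, 0x09]

→ t0 |b7|03|09|86|38|f1|2d|7c|
→ t1 |60|b7|81|03|2d|09|d1|86|
→ t2 |d1|86|60|b7|81|03|2d|09|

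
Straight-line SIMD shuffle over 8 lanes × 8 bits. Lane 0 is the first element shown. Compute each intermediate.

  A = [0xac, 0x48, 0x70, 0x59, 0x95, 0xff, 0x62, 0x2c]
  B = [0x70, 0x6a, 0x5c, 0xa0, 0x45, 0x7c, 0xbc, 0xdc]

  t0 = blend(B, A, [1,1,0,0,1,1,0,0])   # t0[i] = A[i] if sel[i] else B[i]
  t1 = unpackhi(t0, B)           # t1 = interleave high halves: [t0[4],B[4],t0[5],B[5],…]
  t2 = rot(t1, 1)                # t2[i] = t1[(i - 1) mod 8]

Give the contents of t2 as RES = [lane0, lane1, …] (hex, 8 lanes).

RES = [0xdc, 0x95, 0x45, 0xff, 0x7c, 0xbc, 0xbc, 0xdc]

  t0: ac 48 5c a0 95 ff bc dc
  t1: 95 45 ff 7c bc bc dc dc
  t2: dc 95 45 ff 7c bc bc dc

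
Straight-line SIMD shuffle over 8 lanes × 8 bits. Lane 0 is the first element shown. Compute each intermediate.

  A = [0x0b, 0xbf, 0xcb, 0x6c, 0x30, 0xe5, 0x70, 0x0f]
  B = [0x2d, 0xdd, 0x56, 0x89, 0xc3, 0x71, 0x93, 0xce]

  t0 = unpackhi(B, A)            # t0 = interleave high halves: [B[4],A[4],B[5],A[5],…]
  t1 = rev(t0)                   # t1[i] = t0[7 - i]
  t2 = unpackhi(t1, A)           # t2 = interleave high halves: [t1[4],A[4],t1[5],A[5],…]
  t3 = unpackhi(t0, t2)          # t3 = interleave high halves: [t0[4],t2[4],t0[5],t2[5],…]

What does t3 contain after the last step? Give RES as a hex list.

→ t0 |c3|30|71|e5|93|70|ce|0f|
→ t1 |0f|ce|70|93|e5|71|30|c3|
→ t2 |e5|30|71|e5|30|70|c3|0f|
→ t3 |93|30|70|70|ce|c3|0f|0f|

RES = [0x93, 0x30, 0x70, 0x70, 0xce, 0xc3, 0x0f, 0x0f]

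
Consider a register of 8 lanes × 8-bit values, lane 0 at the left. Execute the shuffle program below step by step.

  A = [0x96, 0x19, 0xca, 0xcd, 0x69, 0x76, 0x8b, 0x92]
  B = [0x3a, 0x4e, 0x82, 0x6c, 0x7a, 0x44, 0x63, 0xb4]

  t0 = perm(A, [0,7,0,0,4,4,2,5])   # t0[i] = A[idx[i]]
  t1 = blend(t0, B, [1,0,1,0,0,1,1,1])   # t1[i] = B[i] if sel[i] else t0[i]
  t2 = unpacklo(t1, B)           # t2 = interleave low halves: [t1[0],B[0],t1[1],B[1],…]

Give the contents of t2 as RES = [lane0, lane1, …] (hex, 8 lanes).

RES = [ 0x3a  0x3a  0x92  0x4e  0x82  0x82  0x96  0x6c ]

  t0: 96 92 96 96 69 69 ca 76
  t1: 3a 92 82 96 69 44 63 b4
  t2: 3a 3a 92 4e 82 82 96 6c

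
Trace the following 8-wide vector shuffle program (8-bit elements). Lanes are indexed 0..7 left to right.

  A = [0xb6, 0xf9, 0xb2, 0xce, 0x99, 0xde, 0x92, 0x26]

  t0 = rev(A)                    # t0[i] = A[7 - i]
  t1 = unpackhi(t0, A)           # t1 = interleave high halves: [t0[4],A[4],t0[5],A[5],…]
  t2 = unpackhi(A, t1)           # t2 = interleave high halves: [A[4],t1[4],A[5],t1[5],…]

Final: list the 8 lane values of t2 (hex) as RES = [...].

RES = [0x99, 0xf9, 0xde, 0x92, 0x92, 0xb6, 0x26, 0x26]

  t0: 26 92 de 99 ce b2 f9 b6
  t1: ce 99 b2 de f9 92 b6 26
  t2: 99 f9 de 92 92 b6 26 26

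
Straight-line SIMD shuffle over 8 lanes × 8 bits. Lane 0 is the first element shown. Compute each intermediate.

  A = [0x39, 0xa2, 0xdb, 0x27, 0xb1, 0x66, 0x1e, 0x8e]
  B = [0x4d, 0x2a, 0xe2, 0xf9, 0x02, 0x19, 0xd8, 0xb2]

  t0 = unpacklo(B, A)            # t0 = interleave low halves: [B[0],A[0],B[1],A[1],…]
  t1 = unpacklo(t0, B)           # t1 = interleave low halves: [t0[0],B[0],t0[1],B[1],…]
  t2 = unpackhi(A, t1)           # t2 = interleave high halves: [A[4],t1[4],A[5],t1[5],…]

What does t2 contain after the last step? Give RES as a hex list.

t0 = [0x4d, 0x39, 0x2a, 0xa2, 0xe2, 0xdb, 0xf9, 0x27]
t1 = [0x4d, 0x4d, 0x39, 0x2a, 0x2a, 0xe2, 0xa2, 0xf9]
t2 = [0xb1, 0x2a, 0x66, 0xe2, 0x1e, 0xa2, 0x8e, 0xf9]

RES = [0xb1, 0x2a, 0x66, 0xe2, 0x1e, 0xa2, 0x8e, 0xf9]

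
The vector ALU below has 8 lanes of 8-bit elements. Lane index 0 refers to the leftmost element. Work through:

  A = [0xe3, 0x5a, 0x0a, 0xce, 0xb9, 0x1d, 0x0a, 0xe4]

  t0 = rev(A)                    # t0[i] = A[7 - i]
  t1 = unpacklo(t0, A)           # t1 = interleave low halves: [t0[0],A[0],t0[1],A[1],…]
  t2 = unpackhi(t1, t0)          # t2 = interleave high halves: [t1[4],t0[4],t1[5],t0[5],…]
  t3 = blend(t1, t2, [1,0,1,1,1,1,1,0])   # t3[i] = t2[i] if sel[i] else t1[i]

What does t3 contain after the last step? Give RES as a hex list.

t0 = [0xe4, 0x0a, 0x1d, 0xb9, 0xce, 0x0a, 0x5a, 0xe3]
t1 = [0xe4, 0xe3, 0x0a, 0x5a, 0x1d, 0x0a, 0xb9, 0xce]
t2 = [0x1d, 0xce, 0x0a, 0x0a, 0xb9, 0x5a, 0xce, 0xe3]
t3 = [0x1d, 0xe3, 0x0a, 0x0a, 0xb9, 0x5a, 0xce, 0xce]

RES = [ 0x1d  0xe3  0x0a  0x0a  0xb9  0x5a  0xce  0xce ]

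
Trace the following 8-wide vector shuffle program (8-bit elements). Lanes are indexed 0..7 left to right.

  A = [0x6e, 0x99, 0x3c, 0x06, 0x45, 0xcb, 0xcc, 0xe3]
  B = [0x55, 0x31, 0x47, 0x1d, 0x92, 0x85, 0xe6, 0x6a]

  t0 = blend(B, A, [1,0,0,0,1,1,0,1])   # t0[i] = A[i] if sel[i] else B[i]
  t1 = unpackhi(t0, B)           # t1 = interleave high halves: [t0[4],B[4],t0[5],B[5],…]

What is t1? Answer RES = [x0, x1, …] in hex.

  t0: 6e 31 47 1d 45 cb e6 e3
  t1: 45 92 cb 85 e6 e6 e3 6a

RES = [0x45, 0x92, 0xcb, 0x85, 0xe6, 0xe6, 0xe3, 0x6a]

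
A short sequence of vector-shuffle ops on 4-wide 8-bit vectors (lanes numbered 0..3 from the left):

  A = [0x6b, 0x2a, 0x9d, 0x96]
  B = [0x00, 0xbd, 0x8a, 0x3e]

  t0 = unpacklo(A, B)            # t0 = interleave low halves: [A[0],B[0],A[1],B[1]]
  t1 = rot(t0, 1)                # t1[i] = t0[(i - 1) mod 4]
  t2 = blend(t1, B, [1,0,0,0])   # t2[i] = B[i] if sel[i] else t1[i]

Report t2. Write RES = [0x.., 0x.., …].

→ t0 |6b|00|2a|bd|
→ t1 |bd|6b|00|2a|
→ t2 |00|6b|00|2a|

RES = [0x00, 0x6b, 0x00, 0x2a]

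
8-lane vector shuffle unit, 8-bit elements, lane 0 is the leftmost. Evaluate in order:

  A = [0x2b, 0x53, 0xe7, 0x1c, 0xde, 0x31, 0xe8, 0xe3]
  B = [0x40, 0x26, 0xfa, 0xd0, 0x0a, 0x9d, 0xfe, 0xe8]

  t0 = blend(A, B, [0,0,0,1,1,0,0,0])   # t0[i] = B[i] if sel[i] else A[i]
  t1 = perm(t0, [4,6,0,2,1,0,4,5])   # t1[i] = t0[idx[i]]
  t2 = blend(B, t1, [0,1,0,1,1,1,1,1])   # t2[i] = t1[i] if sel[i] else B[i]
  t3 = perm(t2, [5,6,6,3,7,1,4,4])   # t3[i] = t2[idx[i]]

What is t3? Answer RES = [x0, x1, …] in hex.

RES = [ 0x2b  0x0a  0x0a  0xe7  0x31  0xe8  0x53  0x53 ]

t0 = [0x2b, 0x53, 0xe7, 0xd0, 0x0a, 0x31, 0xe8, 0xe3]
t1 = [0x0a, 0xe8, 0x2b, 0xe7, 0x53, 0x2b, 0x0a, 0x31]
t2 = [0x40, 0xe8, 0xfa, 0xe7, 0x53, 0x2b, 0x0a, 0x31]
t3 = [0x2b, 0x0a, 0x0a, 0xe7, 0x31, 0xe8, 0x53, 0x53]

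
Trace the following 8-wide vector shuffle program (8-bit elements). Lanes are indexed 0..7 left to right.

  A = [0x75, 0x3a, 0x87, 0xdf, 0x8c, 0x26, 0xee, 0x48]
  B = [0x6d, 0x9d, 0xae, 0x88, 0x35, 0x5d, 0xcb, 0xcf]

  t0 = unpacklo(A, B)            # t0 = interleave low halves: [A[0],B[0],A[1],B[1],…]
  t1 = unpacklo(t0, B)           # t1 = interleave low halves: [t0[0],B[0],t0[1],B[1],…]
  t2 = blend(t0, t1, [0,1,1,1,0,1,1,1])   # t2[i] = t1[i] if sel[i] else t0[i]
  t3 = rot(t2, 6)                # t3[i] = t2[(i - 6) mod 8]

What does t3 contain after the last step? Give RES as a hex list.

RES = [0x6d, 0x9d, 0x87, 0xae, 0x9d, 0x88, 0x75, 0x6d]

→ t0 |75|6d|3a|9d|87|ae|df|88|
→ t1 |75|6d|6d|9d|3a|ae|9d|88|
→ t2 |75|6d|6d|9d|87|ae|9d|88|
→ t3 |6d|9d|87|ae|9d|88|75|6d|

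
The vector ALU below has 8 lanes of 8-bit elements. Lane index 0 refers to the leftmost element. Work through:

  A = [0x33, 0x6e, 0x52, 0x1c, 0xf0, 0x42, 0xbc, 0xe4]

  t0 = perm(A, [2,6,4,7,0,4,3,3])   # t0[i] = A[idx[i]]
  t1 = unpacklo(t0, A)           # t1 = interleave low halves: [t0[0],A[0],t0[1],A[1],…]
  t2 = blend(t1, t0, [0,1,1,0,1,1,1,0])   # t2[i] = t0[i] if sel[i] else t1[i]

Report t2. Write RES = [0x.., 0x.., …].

RES = [ 0x52  0xbc  0xf0  0x6e  0x33  0xf0  0x1c  0x1c ]

  t0: 52 bc f0 e4 33 f0 1c 1c
  t1: 52 33 bc 6e f0 52 e4 1c
  t2: 52 bc f0 6e 33 f0 1c 1c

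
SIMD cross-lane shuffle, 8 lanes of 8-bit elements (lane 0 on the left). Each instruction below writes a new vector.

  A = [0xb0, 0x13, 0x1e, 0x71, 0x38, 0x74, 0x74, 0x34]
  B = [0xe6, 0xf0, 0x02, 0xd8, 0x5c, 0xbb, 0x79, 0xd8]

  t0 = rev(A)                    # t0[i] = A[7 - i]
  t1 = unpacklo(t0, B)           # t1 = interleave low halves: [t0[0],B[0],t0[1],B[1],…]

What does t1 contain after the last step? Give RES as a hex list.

RES = [0x34, 0xe6, 0x74, 0xf0, 0x74, 0x02, 0x38, 0xd8]

t0 = [0x34, 0x74, 0x74, 0x38, 0x71, 0x1e, 0x13, 0xb0]
t1 = [0x34, 0xe6, 0x74, 0xf0, 0x74, 0x02, 0x38, 0xd8]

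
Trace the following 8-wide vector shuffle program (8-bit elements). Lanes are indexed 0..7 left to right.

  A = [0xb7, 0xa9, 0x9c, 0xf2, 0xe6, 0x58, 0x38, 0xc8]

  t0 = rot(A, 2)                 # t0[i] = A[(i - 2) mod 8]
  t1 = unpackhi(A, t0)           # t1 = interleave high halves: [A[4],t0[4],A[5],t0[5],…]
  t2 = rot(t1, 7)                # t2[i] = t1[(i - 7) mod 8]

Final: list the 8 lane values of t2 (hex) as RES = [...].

RES = [ 0x9c  0x58  0xf2  0x38  0xe6  0xc8  0x58  0xe6 ]

t0 = [0x38, 0xc8, 0xb7, 0xa9, 0x9c, 0xf2, 0xe6, 0x58]
t1 = [0xe6, 0x9c, 0x58, 0xf2, 0x38, 0xe6, 0xc8, 0x58]
t2 = [0x9c, 0x58, 0xf2, 0x38, 0xe6, 0xc8, 0x58, 0xe6]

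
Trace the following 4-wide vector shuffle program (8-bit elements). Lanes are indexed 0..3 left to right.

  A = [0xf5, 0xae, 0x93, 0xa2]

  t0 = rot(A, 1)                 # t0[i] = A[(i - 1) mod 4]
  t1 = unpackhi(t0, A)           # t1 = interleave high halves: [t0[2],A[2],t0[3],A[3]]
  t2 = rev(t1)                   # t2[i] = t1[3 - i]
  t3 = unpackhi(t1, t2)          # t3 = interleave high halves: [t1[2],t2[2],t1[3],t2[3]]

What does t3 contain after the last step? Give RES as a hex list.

RES = [ 0x93  0x93  0xa2  0xae ]

  t0: a2 f5 ae 93
  t1: ae 93 93 a2
  t2: a2 93 93 ae
  t3: 93 93 a2 ae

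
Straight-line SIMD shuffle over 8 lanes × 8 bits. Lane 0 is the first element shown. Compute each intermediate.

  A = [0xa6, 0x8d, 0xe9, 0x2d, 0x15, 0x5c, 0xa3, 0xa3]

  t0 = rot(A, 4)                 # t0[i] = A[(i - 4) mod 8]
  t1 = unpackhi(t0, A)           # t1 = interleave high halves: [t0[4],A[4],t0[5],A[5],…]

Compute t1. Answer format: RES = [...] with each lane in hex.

RES = [0xa6, 0x15, 0x8d, 0x5c, 0xe9, 0xa3, 0x2d, 0xa3]

t0 = [0x15, 0x5c, 0xa3, 0xa3, 0xa6, 0x8d, 0xe9, 0x2d]
t1 = [0xa6, 0x15, 0x8d, 0x5c, 0xe9, 0xa3, 0x2d, 0xa3]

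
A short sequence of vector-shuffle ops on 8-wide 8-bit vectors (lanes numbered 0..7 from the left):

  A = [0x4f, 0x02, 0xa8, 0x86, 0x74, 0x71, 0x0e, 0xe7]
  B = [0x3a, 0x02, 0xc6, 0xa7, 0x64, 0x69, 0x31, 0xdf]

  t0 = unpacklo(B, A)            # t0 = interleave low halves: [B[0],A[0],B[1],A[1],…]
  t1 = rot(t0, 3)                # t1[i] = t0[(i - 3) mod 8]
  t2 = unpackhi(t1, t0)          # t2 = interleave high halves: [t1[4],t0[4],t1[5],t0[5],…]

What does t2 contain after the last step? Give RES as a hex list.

  t0: 3a 4f 02 02 c6 a8 a7 86
  t1: a8 a7 86 3a 4f 02 02 c6
  t2: 4f c6 02 a8 02 a7 c6 86

RES = [0x4f, 0xc6, 0x02, 0xa8, 0x02, 0xa7, 0xc6, 0x86]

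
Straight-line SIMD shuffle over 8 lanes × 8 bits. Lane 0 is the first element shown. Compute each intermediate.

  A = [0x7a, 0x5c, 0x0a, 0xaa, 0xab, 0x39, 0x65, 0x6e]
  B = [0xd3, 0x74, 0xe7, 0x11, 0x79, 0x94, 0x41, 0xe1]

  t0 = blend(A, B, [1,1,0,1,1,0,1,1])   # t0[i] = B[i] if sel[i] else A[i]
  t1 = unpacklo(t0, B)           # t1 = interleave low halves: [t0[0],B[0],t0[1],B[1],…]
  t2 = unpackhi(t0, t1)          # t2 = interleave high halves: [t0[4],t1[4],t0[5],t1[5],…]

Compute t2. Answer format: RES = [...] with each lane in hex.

t0 = [0xd3, 0x74, 0x0a, 0x11, 0x79, 0x39, 0x41, 0xe1]
t1 = [0xd3, 0xd3, 0x74, 0x74, 0x0a, 0xe7, 0x11, 0x11]
t2 = [0x79, 0x0a, 0x39, 0xe7, 0x41, 0x11, 0xe1, 0x11]

RES = [ 0x79  0x0a  0x39  0xe7  0x41  0x11  0xe1  0x11 ]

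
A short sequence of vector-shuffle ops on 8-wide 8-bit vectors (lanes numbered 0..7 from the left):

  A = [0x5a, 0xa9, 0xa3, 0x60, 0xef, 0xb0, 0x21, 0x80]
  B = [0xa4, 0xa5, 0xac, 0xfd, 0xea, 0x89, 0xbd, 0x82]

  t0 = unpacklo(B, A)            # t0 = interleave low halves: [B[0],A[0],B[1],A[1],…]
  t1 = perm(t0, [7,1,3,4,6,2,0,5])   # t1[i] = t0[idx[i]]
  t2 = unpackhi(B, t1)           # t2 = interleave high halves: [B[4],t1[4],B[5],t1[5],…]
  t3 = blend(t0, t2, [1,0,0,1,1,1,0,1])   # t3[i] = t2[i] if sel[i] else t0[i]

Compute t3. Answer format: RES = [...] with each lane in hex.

RES = [ 0xea  0x5a  0xa5  0xa5  0xbd  0xa4  0xfd  0xa3 ]

  t0: a4 5a a5 a9 ac a3 fd 60
  t1: 60 5a a9 ac fd a5 a4 a3
  t2: ea fd 89 a5 bd a4 82 a3
  t3: ea 5a a5 a5 bd a4 fd a3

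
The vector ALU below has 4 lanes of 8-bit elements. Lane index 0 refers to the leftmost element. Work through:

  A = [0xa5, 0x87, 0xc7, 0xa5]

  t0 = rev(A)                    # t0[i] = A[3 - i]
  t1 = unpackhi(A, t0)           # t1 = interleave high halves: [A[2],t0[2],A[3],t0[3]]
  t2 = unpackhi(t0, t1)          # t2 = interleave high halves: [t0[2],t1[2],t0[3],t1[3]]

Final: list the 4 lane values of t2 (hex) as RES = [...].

  t0: a5 c7 87 a5
  t1: c7 87 a5 a5
  t2: 87 a5 a5 a5

RES = [ 0x87  0xa5  0xa5  0xa5 ]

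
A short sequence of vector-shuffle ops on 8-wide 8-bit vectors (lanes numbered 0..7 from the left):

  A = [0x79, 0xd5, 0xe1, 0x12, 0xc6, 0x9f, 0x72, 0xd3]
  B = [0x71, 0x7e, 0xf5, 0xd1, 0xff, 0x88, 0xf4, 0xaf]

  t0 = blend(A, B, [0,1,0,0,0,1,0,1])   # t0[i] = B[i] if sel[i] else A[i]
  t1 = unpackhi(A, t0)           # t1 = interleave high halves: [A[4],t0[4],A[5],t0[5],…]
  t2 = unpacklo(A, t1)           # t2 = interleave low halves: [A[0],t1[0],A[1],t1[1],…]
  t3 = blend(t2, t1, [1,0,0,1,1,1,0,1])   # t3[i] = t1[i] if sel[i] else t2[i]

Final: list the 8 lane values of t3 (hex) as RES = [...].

→ t0 |79|7e|e1|12|c6|88|72|af|
→ t1 |c6|c6|9f|88|72|72|d3|af|
→ t2 |79|c6|d5|c6|e1|9f|12|88|
→ t3 |c6|c6|d5|88|72|72|12|af|

RES = [ 0xc6  0xc6  0xd5  0x88  0x72  0x72  0x12  0xaf ]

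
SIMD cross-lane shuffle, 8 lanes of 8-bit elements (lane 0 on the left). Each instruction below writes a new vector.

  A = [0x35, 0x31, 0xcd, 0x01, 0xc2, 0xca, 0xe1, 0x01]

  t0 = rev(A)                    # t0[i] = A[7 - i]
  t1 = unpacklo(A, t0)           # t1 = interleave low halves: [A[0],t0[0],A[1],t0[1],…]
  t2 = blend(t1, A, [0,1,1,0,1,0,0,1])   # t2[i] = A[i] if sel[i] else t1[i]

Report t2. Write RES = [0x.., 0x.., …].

  t0: 01 e1 ca c2 01 cd 31 35
  t1: 35 01 31 e1 cd ca 01 c2
  t2: 35 31 cd e1 c2 ca 01 01

RES = [ 0x35  0x31  0xcd  0xe1  0xc2  0xca  0x01  0x01 ]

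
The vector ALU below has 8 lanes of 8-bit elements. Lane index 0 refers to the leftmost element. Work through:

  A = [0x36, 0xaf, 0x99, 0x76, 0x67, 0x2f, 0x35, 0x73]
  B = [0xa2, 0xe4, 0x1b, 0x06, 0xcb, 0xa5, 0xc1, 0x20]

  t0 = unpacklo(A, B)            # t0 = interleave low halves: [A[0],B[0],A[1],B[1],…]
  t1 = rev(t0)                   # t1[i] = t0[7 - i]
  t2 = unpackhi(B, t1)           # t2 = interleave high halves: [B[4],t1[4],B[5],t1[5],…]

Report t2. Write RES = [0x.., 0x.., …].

t0 = [0x36, 0xa2, 0xaf, 0xe4, 0x99, 0x1b, 0x76, 0x06]
t1 = [0x06, 0x76, 0x1b, 0x99, 0xe4, 0xaf, 0xa2, 0x36]
t2 = [0xcb, 0xe4, 0xa5, 0xaf, 0xc1, 0xa2, 0x20, 0x36]

RES = [0xcb, 0xe4, 0xa5, 0xaf, 0xc1, 0xa2, 0x20, 0x36]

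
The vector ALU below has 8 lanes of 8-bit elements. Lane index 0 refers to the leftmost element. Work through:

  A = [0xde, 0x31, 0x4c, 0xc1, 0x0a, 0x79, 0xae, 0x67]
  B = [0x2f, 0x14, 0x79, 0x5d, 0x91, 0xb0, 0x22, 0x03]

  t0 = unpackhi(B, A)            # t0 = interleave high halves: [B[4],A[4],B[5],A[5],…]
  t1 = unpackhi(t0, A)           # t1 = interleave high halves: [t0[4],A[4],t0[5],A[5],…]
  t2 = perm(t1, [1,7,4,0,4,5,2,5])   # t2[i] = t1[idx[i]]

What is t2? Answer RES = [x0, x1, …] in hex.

  t0: 91 0a b0 79 22 ae 03 67
  t1: 22 0a ae 79 03 ae 67 67
  t2: 0a 67 03 22 03 ae ae ae

RES = [ 0x0a  0x67  0x03  0x22  0x03  0xae  0xae  0xae ]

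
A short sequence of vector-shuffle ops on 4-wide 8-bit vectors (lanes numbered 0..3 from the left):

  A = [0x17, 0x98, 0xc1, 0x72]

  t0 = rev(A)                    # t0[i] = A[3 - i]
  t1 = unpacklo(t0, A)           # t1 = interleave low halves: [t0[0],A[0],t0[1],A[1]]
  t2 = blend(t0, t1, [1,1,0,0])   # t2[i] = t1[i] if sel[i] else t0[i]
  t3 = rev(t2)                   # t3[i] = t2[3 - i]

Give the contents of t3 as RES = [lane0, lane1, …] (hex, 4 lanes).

→ t0 |72|c1|98|17|
→ t1 |72|17|c1|98|
→ t2 |72|17|98|17|
→ t3 |17|98|17|72|

RES = [ 0x17  0x98  0x17  0x72 ]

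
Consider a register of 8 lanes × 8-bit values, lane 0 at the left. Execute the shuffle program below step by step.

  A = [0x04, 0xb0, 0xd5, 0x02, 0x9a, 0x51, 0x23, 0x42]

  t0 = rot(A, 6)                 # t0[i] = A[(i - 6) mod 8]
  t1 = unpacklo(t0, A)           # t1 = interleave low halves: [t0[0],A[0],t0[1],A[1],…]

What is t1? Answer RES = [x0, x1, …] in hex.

  t0: d5 02 9a 51 23 42 04 b0
  t1: d5 04 02 b0 9a d5 51 02

RES = [0xd5, 0x04, 0x02, 0xb0, 0x9a, 0xd5, 0x51, 0x02]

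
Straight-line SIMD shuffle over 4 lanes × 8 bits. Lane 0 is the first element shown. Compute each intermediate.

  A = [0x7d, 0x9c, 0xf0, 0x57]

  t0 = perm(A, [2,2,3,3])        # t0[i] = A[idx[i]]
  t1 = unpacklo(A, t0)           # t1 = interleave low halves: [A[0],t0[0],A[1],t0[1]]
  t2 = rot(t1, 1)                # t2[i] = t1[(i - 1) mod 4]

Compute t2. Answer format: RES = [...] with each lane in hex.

  t0: f0 f0 57 57
  t1: 7d f0 9c f0
  t2: f0 7d f0 9c

RES = [ 0xf0  0x7d  0xf0  0x9c ]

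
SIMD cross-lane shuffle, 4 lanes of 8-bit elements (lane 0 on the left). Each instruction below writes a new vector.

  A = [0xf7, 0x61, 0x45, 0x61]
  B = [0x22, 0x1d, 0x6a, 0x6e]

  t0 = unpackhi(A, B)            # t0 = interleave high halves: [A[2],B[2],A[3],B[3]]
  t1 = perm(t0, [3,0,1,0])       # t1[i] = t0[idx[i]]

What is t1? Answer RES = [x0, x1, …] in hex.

→ t0 |45|6a|61|6e|
→ t1 |6e|45|6a|45|

RES = [0x6e, 0x45, 0x6a, 0x45]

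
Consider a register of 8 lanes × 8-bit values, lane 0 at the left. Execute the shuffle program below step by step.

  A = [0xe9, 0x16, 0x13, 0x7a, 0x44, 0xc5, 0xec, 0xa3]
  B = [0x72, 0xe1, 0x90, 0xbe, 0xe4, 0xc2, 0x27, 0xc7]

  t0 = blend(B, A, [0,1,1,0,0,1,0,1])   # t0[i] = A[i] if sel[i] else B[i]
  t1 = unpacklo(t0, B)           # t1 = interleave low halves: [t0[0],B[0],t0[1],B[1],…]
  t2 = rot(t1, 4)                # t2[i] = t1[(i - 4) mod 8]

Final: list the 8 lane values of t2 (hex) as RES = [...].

  t0: 72 16 13 be e4 c5 27 a3
  t1: 72 72 16 e1 13 90 be be
  t2: 13 90 be be 72 72 16 e1

RES = [0x13, 0x90, 0xbe, 0xbe, 0x72, 0x72, 0x16, 0xe1]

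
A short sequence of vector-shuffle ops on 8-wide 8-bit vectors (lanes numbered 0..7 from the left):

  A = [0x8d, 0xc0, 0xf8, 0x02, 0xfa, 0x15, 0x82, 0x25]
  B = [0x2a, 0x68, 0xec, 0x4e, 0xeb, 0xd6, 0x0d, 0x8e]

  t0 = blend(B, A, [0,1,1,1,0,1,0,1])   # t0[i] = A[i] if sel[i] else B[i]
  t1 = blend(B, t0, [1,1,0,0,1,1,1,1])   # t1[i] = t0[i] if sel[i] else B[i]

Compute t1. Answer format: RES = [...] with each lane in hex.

  t0: 2a c0 f8 02 eb 15 0d 25
  t1: 2a c0 ec 4e eb 15 0d 25

RES = [0x2a, 0xc0, 0xec, 0x4e, 0xeb, 0x15, 0x0d, 0x25]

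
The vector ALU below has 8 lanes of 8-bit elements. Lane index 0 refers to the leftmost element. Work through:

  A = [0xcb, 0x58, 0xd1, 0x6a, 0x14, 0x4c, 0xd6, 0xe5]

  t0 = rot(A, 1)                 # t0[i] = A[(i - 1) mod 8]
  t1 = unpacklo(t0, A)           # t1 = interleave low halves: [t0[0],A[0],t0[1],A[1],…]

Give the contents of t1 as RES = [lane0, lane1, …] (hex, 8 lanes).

  t0: e5 cb 58 d1 6a 14 4c d6
  t1: e5 cb cb 58 58 d1 d1 6a

RES = [ 0xe5  0xcb  0xcb  0x58  0x58  0xd1  0xd1  0x6a ]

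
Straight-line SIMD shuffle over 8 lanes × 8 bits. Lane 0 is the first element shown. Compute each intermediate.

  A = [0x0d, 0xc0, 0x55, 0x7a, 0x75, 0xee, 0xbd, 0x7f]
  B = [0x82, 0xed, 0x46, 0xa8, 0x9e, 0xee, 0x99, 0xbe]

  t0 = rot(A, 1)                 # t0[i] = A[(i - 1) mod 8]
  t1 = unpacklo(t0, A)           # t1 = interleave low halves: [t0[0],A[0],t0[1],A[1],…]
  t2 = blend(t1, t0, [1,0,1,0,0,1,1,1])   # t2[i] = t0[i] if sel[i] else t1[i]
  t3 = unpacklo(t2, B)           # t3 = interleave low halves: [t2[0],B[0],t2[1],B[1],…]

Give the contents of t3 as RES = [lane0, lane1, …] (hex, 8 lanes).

t0 = [0x7f, 0x0d, 0xc0, 0x55, 0x7a, 0x75, 0xee, 0xbd]
t1 = [0x7f, 0x0d, 0x0d, 0xc0, 0xc0, 0x55, 0x55, 0x7a]
t2 = [0x7f, 0x0d, 0xc0, 0xc0, 0xc0, 0x75, 0xee, 0xbd]
t3 = [0x7f, 0x82, 0x0d, 0xed, 0xc0, 0x46, 0xc0, 0xa8]

RES = [0x7f, 0x82, 0x0d, 0xed, 0xc0, 0x46, 0xc0, 0xa8]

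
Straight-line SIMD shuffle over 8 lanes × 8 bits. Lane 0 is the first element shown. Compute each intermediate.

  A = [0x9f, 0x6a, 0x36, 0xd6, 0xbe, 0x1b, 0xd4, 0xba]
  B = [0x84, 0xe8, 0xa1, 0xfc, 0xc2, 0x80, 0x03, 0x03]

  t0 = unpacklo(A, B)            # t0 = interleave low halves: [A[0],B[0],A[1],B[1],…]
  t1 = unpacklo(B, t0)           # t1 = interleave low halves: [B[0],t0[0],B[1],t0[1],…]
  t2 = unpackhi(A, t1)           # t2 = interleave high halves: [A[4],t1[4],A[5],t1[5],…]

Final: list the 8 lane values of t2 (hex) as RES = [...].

RES = [0xbe, 0xa1, 0x1b, 0x6a, 0xd4, 0xfc, 0xba, 0xe8]

→ t0 |9f|84|6a|e8|36|a1|d6|fc|
→ t1 |84|9f|e8|84|a1|6a|fc|e8|
→ t2 |be|a1|1b|6a|d4|fc|ba|e8|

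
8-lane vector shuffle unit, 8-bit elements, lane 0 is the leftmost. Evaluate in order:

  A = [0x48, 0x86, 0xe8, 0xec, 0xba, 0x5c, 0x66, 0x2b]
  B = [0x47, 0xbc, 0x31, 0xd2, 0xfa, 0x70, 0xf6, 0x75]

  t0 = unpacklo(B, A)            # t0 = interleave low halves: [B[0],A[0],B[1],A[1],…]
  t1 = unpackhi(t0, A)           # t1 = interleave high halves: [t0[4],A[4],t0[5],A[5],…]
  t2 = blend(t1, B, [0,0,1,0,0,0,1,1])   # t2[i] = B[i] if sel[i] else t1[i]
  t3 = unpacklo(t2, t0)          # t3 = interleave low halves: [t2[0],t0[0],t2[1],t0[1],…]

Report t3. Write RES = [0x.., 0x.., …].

→ t0 |47|48|bc|86|31|e8|d2|ec|
→ t1 |31|ba|e8|5c|d2|66|ec|2b|
→ t2 |31|ba|31|5c|d2|66|f6|75|
→ t3 |31|47|ba|48|31|bc|5c|86|

RES = [0x31, 0x47, 0xba, 0x48, 0x31, 0xbc, 0x5c, 0x86]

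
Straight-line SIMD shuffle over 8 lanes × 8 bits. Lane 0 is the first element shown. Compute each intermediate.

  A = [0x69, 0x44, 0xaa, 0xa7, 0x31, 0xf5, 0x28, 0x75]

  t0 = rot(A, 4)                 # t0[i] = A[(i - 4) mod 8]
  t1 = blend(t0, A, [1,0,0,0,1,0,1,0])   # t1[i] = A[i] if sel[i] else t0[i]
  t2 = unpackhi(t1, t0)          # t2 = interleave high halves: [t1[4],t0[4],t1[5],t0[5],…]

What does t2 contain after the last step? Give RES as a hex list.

→ t0 |31|f5|28|75|69|44|aa|a7|
→ t1 |69|f5|28|75|31|44|28|a7|
→ t2 |31|69|44|44|28|aa|a7|a7|

RES = [0x31, 0x69, 0x44, 0x44, 0x28, 0xaa, 0xa7, 0xa7]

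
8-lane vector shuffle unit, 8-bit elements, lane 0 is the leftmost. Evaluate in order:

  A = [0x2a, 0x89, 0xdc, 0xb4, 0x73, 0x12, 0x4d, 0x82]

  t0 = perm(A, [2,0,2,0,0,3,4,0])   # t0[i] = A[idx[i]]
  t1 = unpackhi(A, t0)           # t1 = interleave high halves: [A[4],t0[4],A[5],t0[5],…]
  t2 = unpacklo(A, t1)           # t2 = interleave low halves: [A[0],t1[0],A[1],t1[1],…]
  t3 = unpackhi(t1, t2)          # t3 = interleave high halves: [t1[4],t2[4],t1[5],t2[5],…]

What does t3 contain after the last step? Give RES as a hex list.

RES = [ 0x4d  0xdc  0x73  0x12  0x82  0xb4  0x2a  0xb4 ]

  t0: dc 2a dc 2a 2a b4 73 2a
  t1: 73 2a 12 b4 4d 73 82 2a
  t2: 2a 73 89 2a dc 12 b4 b4
  t3: 4d dc 73 12 82 b4 2a b4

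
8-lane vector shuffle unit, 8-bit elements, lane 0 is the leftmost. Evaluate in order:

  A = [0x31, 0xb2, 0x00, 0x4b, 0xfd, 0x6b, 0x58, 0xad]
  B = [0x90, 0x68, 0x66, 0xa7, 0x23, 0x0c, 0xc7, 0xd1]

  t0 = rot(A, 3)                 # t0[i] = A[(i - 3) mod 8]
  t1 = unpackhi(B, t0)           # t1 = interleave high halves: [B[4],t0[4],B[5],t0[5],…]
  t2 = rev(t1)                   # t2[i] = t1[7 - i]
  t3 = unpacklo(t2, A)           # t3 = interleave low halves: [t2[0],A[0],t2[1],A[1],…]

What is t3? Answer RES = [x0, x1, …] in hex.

t0 = [0x6b, 0x58, 0xad, 0x31, 0xb2, 0x00, 0x4b, 0xfd]
t1 = [0x23, 0xb2, 0x0c, 0x00, 0xc7, 0x4b, 0xd1, 0xfd]
t2 = [0xfd, 0xd1, 0x4b, 0xc7, 0x00, 0x0c, 0xb2, 0x23]
t3 = [0xfd, 0x31, 0xd1, 0xb2, 0x4b, 0x00, 0xc7, 0x4b]

RES = [0xfd, 0x31, 0xd1, 0xb2, 0x4b, 0x00, 0xc7, 0x4b]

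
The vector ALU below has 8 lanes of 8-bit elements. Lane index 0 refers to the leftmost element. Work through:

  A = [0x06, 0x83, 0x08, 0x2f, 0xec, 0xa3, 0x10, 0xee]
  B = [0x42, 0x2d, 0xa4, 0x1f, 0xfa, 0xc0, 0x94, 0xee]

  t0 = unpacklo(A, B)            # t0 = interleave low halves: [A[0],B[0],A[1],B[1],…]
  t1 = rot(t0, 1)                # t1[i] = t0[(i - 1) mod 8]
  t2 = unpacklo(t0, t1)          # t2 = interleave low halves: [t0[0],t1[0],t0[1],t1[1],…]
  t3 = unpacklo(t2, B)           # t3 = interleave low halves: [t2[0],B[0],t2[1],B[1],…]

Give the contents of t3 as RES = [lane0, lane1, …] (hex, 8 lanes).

t0 = [0x06, 0x42, 0x83, 0x2d, 0x08, 0xa4, 0x2f, 0x1f]
t1 = [0x1f, 0x06, 0x42, 0x83, 0x2d, 0x08, 0xa4, 0x2f]
t2 = [0x06, 0x1f, 0x42, 0x06, 0x83, 0x42, 0x2d, 0x83]
t3 = [0x06, 0x42, 0x1f, 0x2d, 0x42, 0xa4, 0x06, 0x1f]

RES = [ 0x06  0x42  0x1f  0x2d  0x42  0xa4  0x06  0x1f ]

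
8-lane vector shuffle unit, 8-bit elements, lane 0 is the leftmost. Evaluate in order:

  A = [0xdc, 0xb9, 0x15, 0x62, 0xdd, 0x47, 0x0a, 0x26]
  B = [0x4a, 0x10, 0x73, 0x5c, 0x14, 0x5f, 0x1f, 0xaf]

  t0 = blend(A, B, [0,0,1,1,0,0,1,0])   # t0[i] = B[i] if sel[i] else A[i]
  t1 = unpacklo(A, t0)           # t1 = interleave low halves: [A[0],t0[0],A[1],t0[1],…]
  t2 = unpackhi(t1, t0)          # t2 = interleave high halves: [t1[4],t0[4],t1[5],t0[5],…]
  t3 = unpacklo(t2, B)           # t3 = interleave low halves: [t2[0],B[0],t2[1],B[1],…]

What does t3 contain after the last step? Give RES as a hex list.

RES = [ 0x15  0x4a  0xdd  0x10  0x73  0x73  0x47  0x5c ]

  t0: dc b9 73 5c dd 47 1f 26
  t1: dc dc b9 b9 15 73 62 5c
  t2: 15 dd 73 47 62 1f 5c 26
  t3: 15 4a dd 10 73 73 47 5c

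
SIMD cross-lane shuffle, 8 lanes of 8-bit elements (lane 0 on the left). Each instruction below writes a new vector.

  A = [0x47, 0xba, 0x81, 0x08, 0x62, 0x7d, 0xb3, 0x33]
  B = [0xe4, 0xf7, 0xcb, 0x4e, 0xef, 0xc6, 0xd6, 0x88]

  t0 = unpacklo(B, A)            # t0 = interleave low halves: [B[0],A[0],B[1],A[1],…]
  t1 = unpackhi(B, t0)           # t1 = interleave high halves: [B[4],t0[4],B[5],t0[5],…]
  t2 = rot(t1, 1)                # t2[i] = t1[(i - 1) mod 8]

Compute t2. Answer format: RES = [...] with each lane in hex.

  t0: e4 47 f7 ba cb 81 4e 08
  t1: ef cb c6 81 d6 4e 88 08
  t2: 08 ef cb c6 81 d6 4e 88

RES = [0x08, 0xef, 0xcb, 0xc6, 0x81, 0xd6, 0x4e, 0x88]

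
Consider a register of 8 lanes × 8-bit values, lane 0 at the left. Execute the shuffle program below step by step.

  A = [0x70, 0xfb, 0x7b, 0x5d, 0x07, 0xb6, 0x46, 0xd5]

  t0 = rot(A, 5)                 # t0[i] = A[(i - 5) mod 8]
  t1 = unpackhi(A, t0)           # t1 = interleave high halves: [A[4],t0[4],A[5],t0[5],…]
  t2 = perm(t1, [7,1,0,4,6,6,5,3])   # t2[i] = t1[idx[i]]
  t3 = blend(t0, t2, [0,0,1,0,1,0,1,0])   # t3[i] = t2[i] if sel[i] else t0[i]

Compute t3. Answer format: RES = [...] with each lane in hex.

RES = [0x5d, 0x07, 0x07, 0x46, 0xd5, 0x70, 0xfb, 0x7b]

t0 = [0x5d, 0x07, 0xb6, 0x46, 0xd5, 0x70, 0xfb, 0x7b]
t1 = [0x07, 0xd5, 0xb6, 0x70, 0x46, 0xfb, 0xd5, 0x7b]
t2 = [0x7b, 0xd5, 0x07, 0x46, 0xd5, 0xd5, 0xfb, 0x70]
t3 = [0x5d, 0x07, 0x07, 0x46, 0xd5, 0x70, 0xfb, 0x7b]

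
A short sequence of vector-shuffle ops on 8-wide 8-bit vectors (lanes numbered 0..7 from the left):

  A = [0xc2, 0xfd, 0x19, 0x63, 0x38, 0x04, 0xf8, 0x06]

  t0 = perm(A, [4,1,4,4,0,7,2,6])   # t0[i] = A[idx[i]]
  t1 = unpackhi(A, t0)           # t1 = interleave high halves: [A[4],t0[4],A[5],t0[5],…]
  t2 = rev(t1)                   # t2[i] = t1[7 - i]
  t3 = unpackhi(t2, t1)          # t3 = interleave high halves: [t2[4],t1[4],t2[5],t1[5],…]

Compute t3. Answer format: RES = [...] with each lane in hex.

RES = [0x06, 0xf8, 0x04, 0x19, 0xc2, 0x06, 0x38, 0xf8]

t0 = [0x38, 0xfd, 0x38, 0x38, 0xc2, 0x06, 0x19, 0xf8]
t1 = [0x38, 0xc2, 0x04, 0x06, 0xf8, 0x19, 0x06, 0xf8]
t2 = [0xf8, 0x06, 0x19, 0xf8, 0x06, 0x04, 0xc2, 0x38]
t3 = [0x06, 0xf8, 0x04, 0x19, 0xc2, 0x06, 0x38, 0xf8]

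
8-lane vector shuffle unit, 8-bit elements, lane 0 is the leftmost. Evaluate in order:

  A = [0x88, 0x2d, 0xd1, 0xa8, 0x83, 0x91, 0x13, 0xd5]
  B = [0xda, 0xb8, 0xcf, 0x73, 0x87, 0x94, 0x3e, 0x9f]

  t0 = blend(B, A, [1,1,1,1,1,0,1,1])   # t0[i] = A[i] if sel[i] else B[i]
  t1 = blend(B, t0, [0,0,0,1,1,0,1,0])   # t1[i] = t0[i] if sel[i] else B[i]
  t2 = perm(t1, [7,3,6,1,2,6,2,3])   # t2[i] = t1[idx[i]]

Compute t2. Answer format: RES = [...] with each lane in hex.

RES = [0x9f, 0xa8, 0x13, 0xb8, 0xcf, 0x13, 0xcf, 0xa8]

  t0: 88 2d d1 a8 83 94 13 d5
  t1: da b8 cf a8 83 94 13 9f
  t2: 9f a8 13 b8 cf 13 cf a8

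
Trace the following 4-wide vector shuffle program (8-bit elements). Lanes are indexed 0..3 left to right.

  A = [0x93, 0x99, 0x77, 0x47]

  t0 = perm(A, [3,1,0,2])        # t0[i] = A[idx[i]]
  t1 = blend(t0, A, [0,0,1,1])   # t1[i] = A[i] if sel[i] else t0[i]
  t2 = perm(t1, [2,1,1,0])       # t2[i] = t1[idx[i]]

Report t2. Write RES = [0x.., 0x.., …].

RES = [ 0x77  0x99  0x99  0x47 ]

  t0: 47 99 93 77
  t1: 47 99 77 47
  t2: 77 99 99 47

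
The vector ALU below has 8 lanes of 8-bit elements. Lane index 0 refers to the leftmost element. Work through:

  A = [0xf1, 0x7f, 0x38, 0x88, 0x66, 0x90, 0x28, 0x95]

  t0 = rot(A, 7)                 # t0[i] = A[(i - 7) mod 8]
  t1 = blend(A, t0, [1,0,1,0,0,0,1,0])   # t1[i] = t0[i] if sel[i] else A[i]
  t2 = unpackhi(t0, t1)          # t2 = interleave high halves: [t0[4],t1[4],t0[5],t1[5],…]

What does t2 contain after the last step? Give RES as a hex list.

→ t0 |7f|38|88|66|90|28|95|f1|
→ t1 |7f|7f|88|88|66|90|95|95|
→ t2 |90|66|28|90|95|95|f1|95|

RES = [ 0x90  0x66  0x28  0x90  0x95  0x95  0xf1  0x95 ]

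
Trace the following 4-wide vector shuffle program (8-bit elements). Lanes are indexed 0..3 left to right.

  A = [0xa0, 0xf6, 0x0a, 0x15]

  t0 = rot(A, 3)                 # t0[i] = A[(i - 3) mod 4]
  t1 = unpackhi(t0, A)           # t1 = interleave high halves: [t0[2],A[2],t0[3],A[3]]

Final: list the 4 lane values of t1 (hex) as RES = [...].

  t0: f6 0a 15 a0
  t1: 15 0a a0 15

RES = [0x15, 0x0a, 0xa0, 0x15]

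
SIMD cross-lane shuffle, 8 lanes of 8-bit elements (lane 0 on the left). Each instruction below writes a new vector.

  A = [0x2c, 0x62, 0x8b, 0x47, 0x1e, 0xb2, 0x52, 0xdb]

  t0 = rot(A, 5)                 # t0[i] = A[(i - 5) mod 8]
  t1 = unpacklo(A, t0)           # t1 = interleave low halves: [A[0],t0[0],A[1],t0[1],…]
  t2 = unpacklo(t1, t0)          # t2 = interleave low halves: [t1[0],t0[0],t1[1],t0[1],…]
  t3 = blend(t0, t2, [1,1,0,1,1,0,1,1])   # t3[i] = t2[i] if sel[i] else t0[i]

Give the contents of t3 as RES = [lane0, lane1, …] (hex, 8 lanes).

RES = [0x2c, 0x47, 0xb2, 0x1e, 0x62, 0x2c, 0x1e, 0x52]

t0 = [0x47, 0x1e, 0xb2, 0x52, 0xdb, 0x2c, 0x62, 0x8b]
t1 = [0x2c, 0x47, 0x62, 0x1e, 0x8b, 0xb2, 0x47, 0x52]
t2 = [0x2c, 0x47, 0x47, 0x1e, 0x62, 0xb2, 0x1e, 0x52]
t3 = [0x2c, 0x47, 0xb2, 0x1e, 0x62, 0x2c, 0x1e, 0x52]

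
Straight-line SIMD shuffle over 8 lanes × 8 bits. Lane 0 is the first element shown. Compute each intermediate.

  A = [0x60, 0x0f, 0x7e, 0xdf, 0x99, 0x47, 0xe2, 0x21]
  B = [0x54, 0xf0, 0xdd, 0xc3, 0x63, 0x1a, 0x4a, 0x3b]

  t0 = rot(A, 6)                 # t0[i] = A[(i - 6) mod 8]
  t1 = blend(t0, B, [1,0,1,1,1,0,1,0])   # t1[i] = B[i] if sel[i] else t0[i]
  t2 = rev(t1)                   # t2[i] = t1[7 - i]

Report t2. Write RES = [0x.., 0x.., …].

→ t0 |7e|df|99|47|e2|21|60|0f|
→ t1 |54|df|dd|c3|63|21|4a|0f|
→ t2 |0f|4a|21|63|c3|dd|df|54|

RES = [0x0f, 0x4a, 0x21, 0x63, 0xc3, 0xdd, 0xdf, 0x54]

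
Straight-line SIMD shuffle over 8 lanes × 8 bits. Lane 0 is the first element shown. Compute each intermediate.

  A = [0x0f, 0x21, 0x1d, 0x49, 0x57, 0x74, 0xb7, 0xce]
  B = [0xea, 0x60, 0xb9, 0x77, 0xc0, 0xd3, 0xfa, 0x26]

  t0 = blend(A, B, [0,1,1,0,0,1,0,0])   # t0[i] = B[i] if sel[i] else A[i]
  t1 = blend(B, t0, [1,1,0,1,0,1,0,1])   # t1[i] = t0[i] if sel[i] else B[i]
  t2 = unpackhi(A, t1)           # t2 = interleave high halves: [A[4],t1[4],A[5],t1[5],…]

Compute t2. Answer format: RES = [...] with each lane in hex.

t0 = [0x0f, 0x60, 0xb9, 0x49, 0x57, 0xd3, 0xb7, 0xce]
t1 = [0x0f, 0x60, 0xb9, 0x49, 0xc0, 0xd3, 0xfa, 0xce]
t2 = [0x57, 0xc0, 0x74, 0xd3, 0xb7, 0xfa, 0xce, 0xce]

RES = [0x57, 0xc0, 0x74, 0xd3, 0xb7, 0xfa, 0xce, 0xce]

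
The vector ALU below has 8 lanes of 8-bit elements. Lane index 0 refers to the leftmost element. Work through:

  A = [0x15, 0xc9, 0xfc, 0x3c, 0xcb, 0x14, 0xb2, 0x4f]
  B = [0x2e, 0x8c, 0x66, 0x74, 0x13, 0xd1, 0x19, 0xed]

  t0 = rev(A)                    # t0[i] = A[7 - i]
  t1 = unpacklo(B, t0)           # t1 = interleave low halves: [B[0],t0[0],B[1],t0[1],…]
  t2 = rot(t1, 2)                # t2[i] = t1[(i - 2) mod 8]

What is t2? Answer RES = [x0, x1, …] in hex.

t0 = [0x4f, 0xb2, 0x14, 0xcb, 0x3c, 0xfc, 0xc9, 0x15]
t1 = [0x2e, 0x4f, 0x8c, 0xb2, 0x66, 0x14, 0x74, 0xcb]
t2 = [0x74, 0xcb, 0x2e, 0x4f, 0x8c, 0xb2, 0x66, 0x14]

RES = [0x74, 0xcb, 0x2e, 0x4f, 0x8c, 0xb2, 0x66, 0x14]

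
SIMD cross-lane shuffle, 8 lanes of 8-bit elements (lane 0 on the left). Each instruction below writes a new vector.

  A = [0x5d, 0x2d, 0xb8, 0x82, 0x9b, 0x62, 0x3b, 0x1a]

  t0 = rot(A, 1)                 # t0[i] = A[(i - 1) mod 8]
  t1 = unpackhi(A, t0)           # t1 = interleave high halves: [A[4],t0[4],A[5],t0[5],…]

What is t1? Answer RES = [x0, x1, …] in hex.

RES = [ 0x9b  0x82  0x62  0x9b  0x3b  0x62  0x1a  0x3b ]

→ t0 |1a|5d|2d|b8|82|9b|62|3b|
→ t1 |9b|82|62|9b|3b|62|1a|3b|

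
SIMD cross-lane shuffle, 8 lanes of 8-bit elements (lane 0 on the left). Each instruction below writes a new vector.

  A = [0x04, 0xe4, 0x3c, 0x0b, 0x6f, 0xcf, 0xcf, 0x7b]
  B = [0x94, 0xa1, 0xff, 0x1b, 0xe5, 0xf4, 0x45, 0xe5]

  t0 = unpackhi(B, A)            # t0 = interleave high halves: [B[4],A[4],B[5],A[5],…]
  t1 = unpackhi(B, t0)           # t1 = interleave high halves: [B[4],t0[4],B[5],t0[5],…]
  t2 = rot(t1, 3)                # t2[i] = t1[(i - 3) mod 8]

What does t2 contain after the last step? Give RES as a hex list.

t0 = [0xe5, 0x6f, 0xf4, 0xcf, 0x45, 0xcf, 0xe5, 0x7b]
t1 = [0xe5, 0x45, 0xf4, 0xcf, 0x45, 0xe5, 0xe5, 0x7b]
t2 = [0xe5, 0xe5, 0x7b, 0xe5, 0x45, 0xf4, 0xcf, 0x45]

RES = [ 0xe5  0xe5  0x7b  0xe5  0x45  0xf4  0xcf  0x45 ]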